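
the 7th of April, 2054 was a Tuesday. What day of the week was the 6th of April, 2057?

Friday

April 7, 2054 → April 7, 2055: 365 days.
April 7, 2055 → April 7, 2056: 366 days (2056 is a leap year).
April 2056: 30 − 7 = 23 days remain.
Then 11 full months totalling 335 days.
April 1–6, 2057: 6 days.
Residual: 364 days.
Total: 1095 days.
1095 mod 7 = 3, so 3 days after Tuesday is Friday.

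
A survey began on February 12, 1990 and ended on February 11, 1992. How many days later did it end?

729

Day-of-year of February 12, 1990: 43.
Day-of-year of February 11, 1992: 42.
1990 has 365 days, so 365 − 43 = 322 days remain in 1990.
Full years: 1991: 365. Sum = 365.
Total: 322 + 365 + 42 = 729 days.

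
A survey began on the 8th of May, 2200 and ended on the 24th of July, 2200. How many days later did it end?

77

May 2200: 31 − 8 = 23 days remain.
Then June (30): 30 days.
July 1–24, 2200: 24 days.
Total: 23 + 30 + 24 = 77 days.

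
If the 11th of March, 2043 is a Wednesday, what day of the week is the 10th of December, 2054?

Thursday

Day-of-year of March 11, 2043: 70.
Day-of-year of December 10, 2054: 344.
2043 has 365 days, so 365 − 70 = 295 days remain in 2043.
Full years 2044–2053: 7 common + 3 leap = 7×365 + 3×366 = 3653 days.
Total: 295 + 3653 + 344 = 4292 days.
4292 mod 7 = 1, so 1 day after Wednesday is Thursday.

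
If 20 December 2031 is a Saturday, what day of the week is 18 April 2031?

Friday

Count forward from the earlier date (April 18, 2031) to the later (December 20, 2031):
April 2031: 30 − 18 = 12 days remain.
Then May (31), June (30), July (31), August (31), September (30), October (31), November (30): 31 + 30 + 31 + 31 + 30 + 31 + 30 = 214 days.
December 1–20, 2031: 20 days.
Total: 12 + 214 + 20 = 246 days.
246 mod 7 = 1, so 1 day before Saturday is Friday.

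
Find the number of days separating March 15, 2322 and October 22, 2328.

Day-of-year of March 15, 2322: 74.
Day-of-year of October 22, 2328: 296.
2322 has 365 days, so 365 − 74 = 291 days remain in 2322.
Full years: 2323: 365; 2324: 366; 2325: 365; 2326: 365; 2327: 365. Sum = 1826.
Total: 291 + 1826 + 296 = 2413 days.

2413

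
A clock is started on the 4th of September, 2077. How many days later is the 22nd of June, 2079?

656

Day-of-year of September 4, 2077: 247.
Day-of-year of June 22, 2079: 173.
2077 has 365 days, so 365 − 247 = 118 days remain in 2077.
Full years: 2078: 365. Sum = 365.
Total: 118 + 365 + 173 = 656 days.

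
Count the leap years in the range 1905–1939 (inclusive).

8

Years divisible by 4 in [1905, 1939]: 1908, 1912, 1916, 1920, 1924, 1928, 1932, 1936.
No century exceptions apply. Count: 8.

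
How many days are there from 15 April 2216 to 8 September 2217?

April 15, 2216 → April 15, 2217: 365 days.
April 2217: 30 − 15 = 15 days remain.
Then May (31), June (30), July (31), August (31): 31 + 30 + 31 + 31 = 123 days.
September 1–8, 2217: 8 days.
Residual: 146 days.
Total: 511 days.

511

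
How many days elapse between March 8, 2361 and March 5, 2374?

Day-of-year of March 8, 2361: 67.
Day-of-year of March 5, 2374: 64.
2361 has 365 days, so 365 − 67 = 298 days remain in 2361.
Full years 2362–2373: 9 common + 3 leap = 9×365 + 3×366 = 4383 days.
Total: 298 + 4383 + 64 = 4745 days.

4745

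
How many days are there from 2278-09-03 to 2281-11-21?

September 3, 2278 → September 3, 2279: 365 days.
September 3, 2279 → September 3, 2280: 366 days (2280 is a leap year).
September 3, 2280 → September 3, 2281: 365 days.
September 2281: 30 − 3 = 27 days remain.
Then October (31): 31 days.
November 1–21, 2281: 21 days.
Residual: 79 days.
Total: 1175 days.

1175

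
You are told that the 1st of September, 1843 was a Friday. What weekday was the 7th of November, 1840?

Count forward from the earlier date (November 7, 1840) to the later (September 1, 1843):
November 7, 1840 → November 7, 1841: 365 days.
November 7, 1841 → November 7, 1842: 365 days.
November 1842: 30 − 7 = 23 days remain.
Then 9 full months totalling 274 days.
September 1, 1843: 1 day.
Residual: 298 days.
Total: 1028 days.
1028 mod 7 = 6, so 6 days before Friday is Saturday.

Saturday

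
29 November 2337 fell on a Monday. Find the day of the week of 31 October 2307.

Count forward from the earlier date (October 31, 2307) to the later (November 29, 2337):
Day-of-year of October 31, 2307: 304.
Day-of-year of November 29, 2337: 333.
2307 has 365 days, so 365 − 304 = 61 days remain in 2307.
Full years 2308–2336: 21 common + 8 leap = 21×365 + 8×366 = 10593 days.
Total: 61 + 10593 + 333 = 10987 days.
10987 mod 7 = 4, so 4 days before Monday is Thursday.

Thursday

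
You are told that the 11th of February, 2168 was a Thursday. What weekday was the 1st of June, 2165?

Count forward from the earlier date (June 1, 2165) to the later (February 11, 2168):
Day-of-year of June 1, 2165: 152.
Day-of-year of February 11, 2168: 42.
2165 has 365 days, so 365 − 152 = 213 days remain in 2165.
Full years: 2166: 365; 2167: 365. Sum = 730.
Total: 213 + 730 + 42 = 985 days.
985 mod 7 = 5, so 5 days before Thursday is Saturday.

Saturday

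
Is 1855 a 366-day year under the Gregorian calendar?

1855 is not a leap year.

No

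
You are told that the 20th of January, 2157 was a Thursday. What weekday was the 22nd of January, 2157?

Saturday

Within January 2157: 22 − 20 = 2 days.
2 mod 7 = 2, so 2 days after Thursday is Saturday.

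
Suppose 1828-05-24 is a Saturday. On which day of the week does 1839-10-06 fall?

Day-of-year of May 24, 1828: 145.
Day-of-year of October 6, 1839: 279.
1828 has 366 days, so 366 − 145 = 221 days remain in 1828.
Full years 1829–1838: 8 common + 2 leap = 8×365 + 2×366 = 3652 days.
Total: 221 + 3652 + 279 = 4152 days.
4152 mod 7 = 1, so 1 day after Saturday is Sunday.

Sunday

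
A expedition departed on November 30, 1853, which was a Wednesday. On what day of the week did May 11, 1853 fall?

Wednesday

Count forward from the earlier date (May 11, 1853) to the later (November 30, 1853):
May 1853: 31 − 11 = 20 days remain.
Then June (30), July (31), August (31), September (30), October (31): 30 + 31 + 31 + 30 + 31 = 153 days.
November 1–30, 1853: 30 days.
Total: 20 + 153 + 30 = 203 days.
203 is a multiple of 7, so May 11, 1853 falls on the same weekday: Wednesday.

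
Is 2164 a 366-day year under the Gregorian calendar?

2164 is a leap year.

Yes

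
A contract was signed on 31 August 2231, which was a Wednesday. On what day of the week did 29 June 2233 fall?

Saturday

Day-of-year of August 31, 2231: 243.
Day-of-year of June 29, 2233: 180.
2231 has 365 days, so 365 − 243 = 122 days remain in 2231.
Full years: 2232: 366. Sum = 366.
Total: 122 + 366 + 180 = 668 days.
668 mod 7 = 3, so 3 days after Wednesday is Saturday.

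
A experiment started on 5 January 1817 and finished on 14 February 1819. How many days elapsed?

January 1817: 31 − 5 = 26 days remain.
Then 24 full months totalling 730 days.
February 1–14, 1819: 14 days (1819 is not a leap year).
Total: 26 + 730 + 14 = 770 days.

770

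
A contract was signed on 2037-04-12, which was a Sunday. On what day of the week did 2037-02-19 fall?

Count forward from the earlier date (February 19, 2037) to the later (April 12, 2037):
February 2037: 28 − 19 = 9 days remain (2037 is not a leap year, so February has 28 days).
Then March (31): 31 days.
April 1–12, 2037: 12 days.
Total: 9 + 31 + 12 = 52 days.
52 mod 7 = 3, so 3 days before Sunday is Thursday.

Thursday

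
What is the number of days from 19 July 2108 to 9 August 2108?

21

July 2108: 31 − 19 = 12 days remain.
August 1–9, 2108: 9 days.
Total: 12 + 9 = 21 days.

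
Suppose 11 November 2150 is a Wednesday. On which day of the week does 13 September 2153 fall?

November 11, 2150 → November 11, 2151: 365 days.
November 11, 2151 → November 11, 2152: 366 days (2152 is a leap year).
November 2152: 30 − 11 = 19 days remain.
Then 9 full months totalling 274 days.
September 1–13, 2153: 13 days.
Residual: 306 days.
Total: 1037 days.
1037 mod 7 = 1, so 1 day after Wednesday is Thursday.

Thursday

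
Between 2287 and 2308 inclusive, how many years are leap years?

5

Years divisible by 4 in [2287, 2308]: 2288, 2292, 2296, 2300, 2304, 2308.
Of these, 2300 is divisible by 100 but not 400, so not leap.
Leap years: 6 − 1 = 5.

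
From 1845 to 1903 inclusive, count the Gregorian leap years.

Years divisible by 4: 1848, 1852, …, 1900 — 14 in all.
Of these, 1900 is divisible by 100 but not 400, so not leap.
Leap years: 14 − 1 = 13.

13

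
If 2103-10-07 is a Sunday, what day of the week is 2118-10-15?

Day-of-year of October 7, 2103: 280.
Day-of-year of October 15, 2118: 288.
2103 has 365 days, so 365 − 280 = 85 days remain in 2103.
Full years 2104–2117: 10 common + 4 leap = 10×365 + 4×366 = 5114 days.
Total: 85 + 5114 + 288 = 5487 days.
5487 mod 7 = 6, so 6 days after Sunday is Saturday.

Saturday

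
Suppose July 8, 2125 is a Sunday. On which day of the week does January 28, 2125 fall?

Count forward from the earlier date (January 28, 2125) to the later (July 8, 2125):
January 2125: 31 − 28 = 3 days remain.
Then February 2125 (28), March (31), April (30), May (31), June (30): 28 + 31 + 30 + 31 + 30 = 150 days.
July 1–8, 2125: 8 days.
Total: 3 + 150 + 8 = 161 days.
161 is a multiple of 7, so January 28, 2125 falls on the same weekday: Sunday.

Sunday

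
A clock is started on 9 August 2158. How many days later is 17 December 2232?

27158

From August 9, 2158 to August 9, 2232: 74 years, of which 18 contain a Feb 29 — 56×365 + 18×366 = 27028 days.
(2200 is not a leap year (divisible by 100 but not 400).)
August 2232: 31 − 9 = 22 days remain.
Then September (30), October (31), November (30): 30 + 31 + 30 = 91 days.
December 1–17, 2232: 17 days.
Residual: 130 days.
Total: 27158 days.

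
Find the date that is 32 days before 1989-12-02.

1989-10-31

Count 32 days before December 2, 1989:
October 1989: 31 − 31 = 0 days remain.
Then November (30): 30 days.
December 1–2, 1989: 2 days.
Total: 0 + 30 + 2 = 32 days.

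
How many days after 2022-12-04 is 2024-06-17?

561

December 4, 2022 → December 4, 2023: 365 days.
December 2023: 31 − 4 = 27 days remain.
Then January (31), February 2024 (29), March (31), April (30), May (31): 31 + 29 + 31 + 30 + 31 = 152 days.
June 1–17, 2024: 17 days.
Residual: 196 days.
Total: 561 days.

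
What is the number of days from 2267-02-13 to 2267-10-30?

259

February 2267: 28 − 13 = 15 days remain (2267 is not a leap year, so February has 28 days).
Then March (31), April (30), May (31), June (30), July (31), August (31), September (30): 31 + 30 + 31 + 30 + 31 + 31 + 30 = 214 days.
October 1–30, 2267: 30 days.
Total: 15 + 214 + 30 = 259 days.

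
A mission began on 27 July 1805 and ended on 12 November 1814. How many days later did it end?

3395

From July 27, 1805 to July 27, 1814: 9 years, of which 2 contain a Feb 29 — 7×365 + 2×366 = 3287 days.
July 1814: 31 − 27 = 4 days remain.
Then August (31), September (30), October (31): 31 + 30 + 31 = 92 days.
November 1–12, 1814: 12 days.
Residual: 108 days.
Total: 3395 days.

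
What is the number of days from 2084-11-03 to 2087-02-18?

Day-of-year of November 3, 2084: 308.
Day-of-year of February 18, 2087: 49.
2084 has 366 days, so 366 − 308 = 58 days remain in 2084.
Full years: 2085: 365; 2086: 365. Sum = 730.
Total: 58 + 730 + 49 = 837 days.

837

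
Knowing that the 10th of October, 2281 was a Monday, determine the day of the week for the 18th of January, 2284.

Day-of-year of October 10, 2281: 283.
Day-of-year of January 18, 2284: 18.
2281 has 365 days, so 365 − 283 = 82 days remain in 2281.
Full years: 2282: 365; 2283: 365. Sum = 730.
Total: 82 + 730 + 18 = 830 days.
830 mod 7 = 4, so 4 days after Monday is Friday.

Friday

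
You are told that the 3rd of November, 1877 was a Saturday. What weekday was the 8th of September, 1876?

Friday

Count forward from the earlier date (September 8, 1876) to the later (November 3, 1877):
September 1876: 30 − 8 = 22 days remain.
Then 13 full months totalling 396 days.
November 1–3, 1877: 3 days.
Total: 22 + 396 + 3 = 421 days.
421 mod 7 = 1, so 1 day before Saturday is Friday.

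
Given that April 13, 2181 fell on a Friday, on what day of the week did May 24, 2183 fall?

Saturday

April 13, 2181 → April 13, 2182: 365 days.
April 13, 2182 → April 13, 2183: 365 days.
April 2183: 30 − 13 = 17 days remain.
May 1–24, 2183: 24 days.
Residual: 41 days.
Total: 771 days.
771 mod 7 = 1, so 1 day after Friday is Saturday.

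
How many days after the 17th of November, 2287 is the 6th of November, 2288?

November 2287: 30 − 17 = 13 days remain.
Then 11 full months totalling 336 days.
November 1–6, 2288: 6 days.
Residual: 355 days.
Total: 355 days.

355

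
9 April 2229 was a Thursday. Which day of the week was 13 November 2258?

Saturday

Day-of-year of April 9, 2229: 99.
Day-of-year of November 13, 2258: 317.
2229 has 365 days, so 365 − 99 = 266 days remain in 2229.
Full years 2230–2257: 21 common + 7 leap = 21×365 + 7×366 = 10227 days.
Total: 266 + 10227 + 317 = 10810 days.
10810 mod 7 = 2, so 2 days after Thursday is Saturday.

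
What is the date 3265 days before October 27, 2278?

November 18, 2269

Count 3265 days before October 27, 2278:
From November 18, 2269 to November 18, 2277: 8 years, of which 2 contain a Feb 29 — 6×365 + 2×366 = 2922 days.
November 2277: 30 − 18 = 12 days remain.
Then 10 full months totalling 304 days.
October 1–27, 2278: 27 days.
Residual: 343 days.
Total: 3265 days.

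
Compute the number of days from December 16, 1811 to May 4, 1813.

505

December 16, 1811 → December 16, 1812: 366 days (1812 is a leap year).
December 1812: 31 − 16 = 15 days remain.
Then January (31), February 1813 (28), March (31), April (30): 31 + 28 + 31 + 30 = 120 days.
May 1–4, 1813: 4 days.
Residual: 139 days.
Total: 505 days.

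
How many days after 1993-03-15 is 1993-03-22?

7

Within March 1993: 22 − 15 = 7 days.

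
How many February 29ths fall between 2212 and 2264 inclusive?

Years divisible by 4: 2212, 2216, …, 2264 — 14 in all.
No century exceptions apply. Count: 14.

14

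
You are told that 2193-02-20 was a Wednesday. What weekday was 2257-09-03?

Day-of-year of February 20, 2193: 51.
Day-of-year of September 3, 2257: 246.
2193 has 365 days, so 365 − 51 = 314 days remain in 2193.
Full years 2194–2256: 48 common + 15 leap = 48×365 + 15×366 = 23010 days.
Total: 314 + 23010 + 246 = 23570 days.
23570 mod 7 = 1, so 1 day after Wednesday is Thursday.

Thursday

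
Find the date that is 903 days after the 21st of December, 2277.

the 11th of June, 2280

Count 903 days after December 21, 2277:
December 21, 2277 → December 21, 2278: 365 days.
December 21, 2278 → December 21, 2279: 365 days.
December 2279: 31 − 21 = 10 days remain.
Then January (31), February 2280 (29), March (31), April (30), May (31): 31 + 29 + 31 + 30 + 31 = 152 days.
June 1–11, 2280: 11 days.
Residual: 173 days.
Total: 903 days.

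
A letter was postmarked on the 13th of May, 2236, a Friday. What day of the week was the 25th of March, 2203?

Count forward from the earlier date (March 25, 2203) to the later (May 13, 2236):
Day-of-year of March 25, 2203: 84.
Day-of-year of May 13, 2236: 134.
2203 has 365 days, so 365 − 84 = 281 days remain in 2203.
Full years 2204–2235: 24 common + 8 leap = 24×365 + 8×366 = 11688 days.
Total: 281 + 11688 + 134 = 12103 days.
12103 is a multiple of 7, so the 25th of March, 2203 falls on the same weekday: Friday.

Friday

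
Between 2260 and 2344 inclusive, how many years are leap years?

21

Years divisible by 4: 2260, 2264, …, 2344 — 22 in all.
Of these, 2300 is divisible by 100 but not 400, so not leap.
Leap years: 22 − 1 = 21.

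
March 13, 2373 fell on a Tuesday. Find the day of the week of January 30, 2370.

Friday

Count forward from the earlier date (January 30, 2370) to the later (March 13, 2373):
January 30, 2370 → January 30, 2371: 365 days.
January 30, 2371 → January 30, 2372: 365 days.
January 30, 2372 → January 30, 2373: 366 days (2372 is a leap year).
January 2373: 31 − 30 = 1 day remains.
Then February 2373 (28): 28 days.
March 1–13, 2373: 13 days.
Residual: 42 days.
Total: 1138 days.
1138 mod 7 = 4, so 4 days before Tuesday is Friday.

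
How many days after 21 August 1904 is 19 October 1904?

August 1904: 31 − 21 = 10 days remain.
Then September (30): 30 days.
October 1–19, 1904: 19 days.
Total: 10 + 30 + 19 = 59 days.

59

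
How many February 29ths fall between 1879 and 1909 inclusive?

Years divisible by 4 in [1879, 1909]: 1880, 1884, 1888, 1892, 1896, 1900, 1904, 1908.
Of these, 1900 is divisible by 100 but not 400, so not leap.
Leap years: 8 − 1 = 7.

7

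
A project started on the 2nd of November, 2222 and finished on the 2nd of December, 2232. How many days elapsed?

From November 2, 2222 to November 2, 2232: 10 years, of which 3 contain a Feb 29 — 7×365 + 3×366 = 3653 days.
November 2232: 30 − 2 = 28 days remain.
December 1–2, 2232: 2 days.
Residual: 30 days.
Total: 3683 days.

3683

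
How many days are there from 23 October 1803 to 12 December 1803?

50

October 1803: 31 − 23 = 8 days remain.
Then November (30): 30 days.
December 1–12, 1803: 12 days.
Total: 8 + 30 + 12 = 50 days.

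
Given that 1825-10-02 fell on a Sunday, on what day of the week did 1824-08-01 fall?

Count forward from the earlier date (August 1, 1824) to the later (October 2, 1825):
August 1824: 31 − 1 = 30 days remain.
Then 13 full months totalling 395 days.
October 1–2, 1825: 2 days.
Total: 30 + 395 + 2 = 427 days.
427 is a multiple of 7, so 1824-08-01 falls on the same weekday: Sunday.

Sunday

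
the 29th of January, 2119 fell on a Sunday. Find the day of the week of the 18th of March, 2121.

January 2119: 31 − 29 = 2 days remain.
Then 25 full months totalling 759 days.
March 1–18, 2121: 18 days.
Total: 2 + 759 + 18 = 779 days.
779 mod 7 = 2, so 2 days after Sunday is Tuesday.

Tuesday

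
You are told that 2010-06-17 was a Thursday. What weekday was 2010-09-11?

June 2010: 30 − 17 = 13 days remain.
Then July (31), August (31): 31 + 31 = 62 days.
September 1–11, 2010: 11 days.
Total: 13 + 62 + 11 = 86 days.
86 mod 7 = 2, so 2 days after Thursday is Saturday.

Saturday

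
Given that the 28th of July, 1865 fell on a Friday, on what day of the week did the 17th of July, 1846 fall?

Friday

Count forward from the earlier date (July 17, 1846) to the later (July 28, 1865):
Day-of-year of July 17, 1846: 198.
Day-of-year of July 28, 1865: 209.
1846 has 365 days, so 365 − 198 = 167 days remain in 1846.
Full years 1847–1864: 13 common + 5 leap = 13×365 + 5×366 = 6575 days.
Total: 167 + 6575 + 209 = 6951 days.
6951 is a multiple of 7, so the 17th of July, 1846 falls on the same weekday: Friday.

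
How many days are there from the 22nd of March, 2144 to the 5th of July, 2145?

470

March 22, 2144 → March 22, 2145: 365 days.
March 2145: 31 − 22 = 9 days remain.
Then April (30), May (31), June (30): 30 + 31 + 30 = 91 days.
July 1–5, 2145: 5 days.
Residual: 105 days.
Total: 470 days.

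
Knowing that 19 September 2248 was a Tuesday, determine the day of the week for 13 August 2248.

Count forward from the earlier date (August 13, 2248) to the later (September 19, 2248):
August 2248: 31 − 13 = 18 days remain.
September 1–19, 2248: 19 days.
Total: 18 + 19 = 37 days.
37 mod 7 = 2, so 2 days before Tuesday is Sunday.

Sunday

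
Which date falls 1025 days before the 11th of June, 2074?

the 21st of August, 2071

Count 1025 days before June 11, 2074:
August 21, 2071 → August 21, 2072: 366 days (2072 is a leap year).
August 21, 2072 → August 21, 2073: 365 days.
August 2073: 31 − 21 = 10 days remain.
Then 9 full months totalling 273 days.
June 1–11, 2074: 11 days.
Residual: 294 days.
Total: 1025 days.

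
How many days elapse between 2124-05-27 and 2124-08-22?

May 2124: 31 − 27 = 4 days remain.
Then June (30), July (31): 30 + 31 = 61 days.
August 1–22, 2124: 22 days.
Total: 4 + 61 + 22 = 87 days.

87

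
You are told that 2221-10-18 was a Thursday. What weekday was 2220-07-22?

Saturday

Count forward from the earlier date (July 22, 2220) to the later (October 18, 2221):
Day-of-year of July 22, 2220: 204.
Day-of-year of October 18, 2221: 291.
2220 has 366 days, so 366 − 204 = 162 days remain in 2220.
Total: 162 + 291 = 453 days.
453 mod 7 = 5, so 5 days before Thursday is Saturday.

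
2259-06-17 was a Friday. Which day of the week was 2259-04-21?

Count forward from the earlier date (April 21, 2259) to the later (June 17, 2259):
April 2259: 30 − 21 = 9 days remain.
Then May (31): 31 days.
June 1–17, 2259: 17 days.
Total: 9 + 31 + 17 = 57 days.
57 mod 7 = 1, so 1 day before Friday is Thursday.

Thursday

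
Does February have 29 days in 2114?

2114 is not a leap year.

No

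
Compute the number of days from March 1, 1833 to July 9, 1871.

From March 1, 1833 to March 1, 1871: 38 years, of which 9 contain a Feb 29 — 29×365 + 9×366 = 13879 days.
March 1871: 31 − 1 = 30 days remain.
Then April (30), May (31), June (30): 30 + 31 + 30 = 91 days.
July 1–9, 1871: 9 days.
Residual: 130 days.
Total: 14009 days.

14009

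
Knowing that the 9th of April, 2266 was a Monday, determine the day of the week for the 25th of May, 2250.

Count forward from the earlier date (May 25, 2250) to the later (April 9, 2266):
Day-of-year of May 25, 2250: 145.
Day-of-year of April 9, 2266: 99.
2250 has 365 days, so 365 − 145 = 220 days remain in 2250.
Full years 2251–2265: 11 common + 4 leap = 11×365 + 4×366 = 5479 days.
Total: 220 + 5479 + 99 = 5798 days.
5798 mod 7 = 2, so 2 days before Monday is Saturday.

Saturday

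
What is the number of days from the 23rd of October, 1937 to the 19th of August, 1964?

9797

From October 23, 1937 to October 23, 1963: 26 years, of which 6 contain a Feb 29 — 20×365 + 6×366 = 9496 days.
October 1963: 31 − 23 = 8 days remain.
Then 9 full months totalling 274 days.
August 1–19, 1964: 19 days.
Residual: 301 days.
Total: 9797 days.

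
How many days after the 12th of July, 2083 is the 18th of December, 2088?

1986

Day-of-year of July 12, 2083: 193.
Day-of-year of December 18, 2088: 353.
2083 has 365 days, so 365 − 193 = 172 days remain in 2083.
Full years: 2084: 366; 2085: 365; 2086: 365; 2087: 365. Sum = 1461.
Total: 172 + 1461 + 353 = 1986 days.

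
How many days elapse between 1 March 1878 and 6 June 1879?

March 1, 1878 → March 1, 1879: 365 days.
March 1879: 31 − 1 = 30 days remain.
Then April (30), May (31): 30 + 31 = 61 days.
June 1–6, 1879: 6 days.
Residual: 97 days.
Total: 462 days.

462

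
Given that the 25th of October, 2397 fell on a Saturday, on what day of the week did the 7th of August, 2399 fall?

Saturday

October 2397: 31 − 25 = 6 days remain.
Then 21 full months totalling 638 days.
August 1–7, 2399: 7 days.
Total: 6 + 638 + 7 = 651 days.
651 is a multiple of 7, so the 7th of August, 2399 falls on the same weekday: Saturday.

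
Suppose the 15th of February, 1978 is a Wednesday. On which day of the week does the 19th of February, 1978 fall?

Within February 1978: 19 − 15 = 4 days.
4 mod 7 = 4, so 4 days after Wednesday is Sunday.

Sunday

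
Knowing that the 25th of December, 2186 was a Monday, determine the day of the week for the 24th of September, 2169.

Count forward from the earlier date (September 24, 2169) to the later (December 25, 2186):
Day-of-year of September 24, 2169: 267.
Day-of-year of December 25, 2186: 359.
2169 has 365 days, so 365 − 267 = 98 days remain in 2169.
Full years 2170–2185: 12 common + 4 leap = 12×365 + 4×366 = 5844 days.
Total: 98 + 5844 + 359 = 6301 days.
6301 mod 7 = 1, so 1 day before Monday is Sunday.

Sunday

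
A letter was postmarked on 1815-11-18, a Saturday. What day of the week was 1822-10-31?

Day-of-year of November 18, 1815: 322.
Day-of-year of October 31, 1822: 304.
1815 has 365 days, so 365 − 322 = 43 days remain in 1815.
Full years: 1816: 366; 1817: 365; 1818: 365; 1819: 365; 1820: 366; 1821: 365. Sum = 2192.
Total: 43 + 2192 + 304 = 2539 days.
2539 mod 7 = 5, so 5 days after Saturday is Thursday.

Thursday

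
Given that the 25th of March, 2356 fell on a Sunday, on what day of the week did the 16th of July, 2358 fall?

Wednesday

March 25, 2356 → March 25, 2357: 365 days.
March 25, 2357 → March 25, 2358: 365 days.
March 2358: 31 − 25 = 6 days remain.
Then April (30), May (31), June (30): 30 + 31 + 30 = 91 days.
July 1–16, 2358: 16 days.
Residual: 113 days.
Total: 843 days.
843 mod 7 = 3, so 3 days after Sunday is Wednesday.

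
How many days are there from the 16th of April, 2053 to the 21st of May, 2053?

35

April 2053: 30 − 16 = 14 days remain.
May 1–21, 2053: 21 days.
Total: 14 + 21 = 35 days.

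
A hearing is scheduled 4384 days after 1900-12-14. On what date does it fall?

1912-12-15

Count 4384 days after December 14, 1900:
Day-of-year of December 14, 1900: 348.
Day-of-year of December 15, 1912: 350.
1900 has 365 days, so 365 − 348 = 17 days remain in 1900.
Full years 1901–1911: 9 common + 2 leap = 9×365 + 2×366 = 4017 days.
Total: 17 + 4017 + 350 = 4384 days.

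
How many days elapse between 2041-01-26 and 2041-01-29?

Within January 2041: 29 − 26 = 3 days.

3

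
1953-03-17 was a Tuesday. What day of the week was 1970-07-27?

Day-of-year of March 17, 1953: 76.
Day-of-year of July 27, 1970: 208.
1953 has 365 days, so 365 − 76 = 289 days remain in 1953.
Full years 1954–1969: 12 common + 4 leap = 12×365 + 4×366 = 5844 days.
Total: 289 + 5844 + 208 = 6341 days.
6341 mod 7 = 6, so 6 days after Tuesday is Monday.

Monday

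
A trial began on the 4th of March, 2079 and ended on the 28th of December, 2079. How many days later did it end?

March 2079: 31 − 4 = 27 days remain.
Then April (30), May (31), June (30), July (31), August (31), September (30), October (31), November (30): 30 + 31 + 30 + 31 + 31 + 30 + 31 + 30 = 244 days.
December 1–28, 2079: 28 days.
Total: 27 + 244 + 28 = 299 days.

299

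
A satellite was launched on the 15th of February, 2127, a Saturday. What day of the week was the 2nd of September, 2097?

Count forward from the earlier date (September 2, 2097) to the later (February 15, 2127):
Day-of-year of September 2, 2097: 245.
Day-of-year of February 15, 2127: 46.
2097 has 365 days, so 365 − 245 = 120 days remain in 2097.
Full years 2098–2126: 23 common + 6 leap = 23×365 + 6×366 = 10591 days.
Total: 120 + 10591 + 46 = 10757 days.
10757 mod 7 = 5, so 5 days before Saturday is Monday.

Monday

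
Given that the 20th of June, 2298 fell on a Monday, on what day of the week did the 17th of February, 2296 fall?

Count forward from the earlier date (February 17, 2296) to the later (June 20, 2298):
February 17, 2296 → February 17, 2297: 366 days (2296 is a leap year).
February 17, 2297 → February 17, 2298: 365 days.
February 2298: 28 − 17 = 11 days remain (2298 is not a leap year, so February has 28 days).
Then March (31), April (30), May (31): 31 + 30 + 31 = 92 days.
June 1–20, 2298: 20 days.
Residual: 123 days.
Total: 854 days.
854 is a multiple of 7, so the 17th of February, 2296 falls on the same weekday: Monday.

Monday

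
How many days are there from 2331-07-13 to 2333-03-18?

July 2331: 31 − 13 = 18 days remain.
Then 19 full months totalling 578 days.
March 1–18, 2333: 18 days.
Total: 18 + 578 + 18 = 614 days.

614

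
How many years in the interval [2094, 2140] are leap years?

11

Years divisible by 4 in [2094, 2140]: 2096, 2100, 2104, 2108, 2112, 2116, 2120, 2124, 2128, 2132, 2136, 2140.
Of these, 2100 is divisible by 100 but not 400, so not leap.
Leap years: 12 − 1 = 11.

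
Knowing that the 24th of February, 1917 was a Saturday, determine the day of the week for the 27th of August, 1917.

Monday

February 1917: 28 − 24 = 4 days remain (1917 is not a leap year, so February has 28 days).
Then March (31), April (30), May (31), June (30), July (31): 31 + 30 + 31 + 30 + 31 = 153 days.
August 1–27, 1917: 27 days.
Total: 4 + 153 + 27 = 184 days.
184 mod 7 = 2, so 2 days after Saturday is Monday.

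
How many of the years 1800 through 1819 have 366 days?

4

Years divisible by 4 in [1800, 1819]: 1800, 1804, 1808, 1812, 1816.
Of these, 1800 is divisible by 100 but not 400, so not leap.
Leap years: 5 − 1 = 4.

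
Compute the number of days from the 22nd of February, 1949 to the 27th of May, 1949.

February 1949: 28 − 22 = 6 days remain (1949 is not a leap year, so February has 28 days).
Then March (31), April (30): 31 + 30 = 61 days.
May 1–27, 1949: 27 days.
Total: 6 + 61 + 27 = 94 days.

94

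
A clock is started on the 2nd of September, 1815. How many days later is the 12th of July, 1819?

1409

September 2, 1815 → September 2, 1816: 366 days (1816 is a leap year).
September 2, 1816 → September 2, 1817: 365 days.
September 2, 1817 → September 2, 1818: 365 days.
September 1818: 30 − 2 = 28 days remain.
Then 9 full months totalling 273 days.
July 1–12, 1819: 12 days.
Residual: 313 days.
Total: 1409 days.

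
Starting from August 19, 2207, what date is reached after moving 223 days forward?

March 29, 2208

Count 223 days after August 19, 2207:
Day-of-year of August 19, 2207: 231.
Day-of-year of March 29, 2208: 89.
2207 has 365 days, so 365 − 231 = 134 days remain in 2207.
Total: 134 + 89 = 223 days.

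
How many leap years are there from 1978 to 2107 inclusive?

Years divisible by 4: 1980, 1984, …, 2104 — 32 in all.
Of these, 2100 is divisible by 100 but not 400, so not leap.
2000 is divisible by 400, so still leap.
Leap years: 32 − 1 = 31.

31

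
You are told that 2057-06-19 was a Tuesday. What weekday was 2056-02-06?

Sunday

Count forward from the earlier date (February 6, 2056) to the later (June 19, 2057):
February 6, 2056 → February 6, 2057: 366 days (2056 is a leap year).
February 2057: 28 − 6 = 22 days remain (2057 is not a leap year, so February has 28 days).
Then March (31), April (30), May (31): 31 + 30 + 31 = 92 days.
June 1–19, 2057: 19 days.
Residual: 133 days.
Total: 499 days.
499 mod 7 = 2, so 2 days before Tuesday is Sunday.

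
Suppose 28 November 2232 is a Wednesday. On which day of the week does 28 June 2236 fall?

Tuesday

Day-of-year of November 28, 2232: 333.
Day-of-year of June 28, 2236: 180.
2232 has 366 days, so 366 − 333 = 33 days remain in 2232.
Full years: 2233: 365; 2234: 365; 2235: 365. Sum = 1095.
Total: 33 + 1095 + 180 = 1308 days.
1308 mod 7 = 6, so 6 days after Wednesday is Tuesday.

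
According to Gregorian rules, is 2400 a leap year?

Yes

2400 is a leap year (divisible by 400).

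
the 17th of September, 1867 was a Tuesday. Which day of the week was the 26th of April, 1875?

Day-of-year of September 17, 1867: 260.
Day-of-year of April 26, 1875: 116.
1867 has 365 days, so 365 − 260 = 105 days remain in 1867.
Full years 1868–1874: 5 common + 2 leap = 5×365 + 2×366 = 2557 days.
Total: 105 + 2557 + 116 = 2778 days.
2778 mod 7 = 6, so 6 days after Tuesday is Monday.

Monday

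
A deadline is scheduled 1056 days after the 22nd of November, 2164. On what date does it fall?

the 14th of October, 2167

Count 1056 days after November 22, 2164:
Day-of-year of November 22, 2164: 327.
Day-of-year of October 14, 2167: 287.
2164 has 366 days, so 366 − 327 = 39 days remain in 2164.
Full years: 2165: 365; 2166: 365. Sum = 730.
Total: 39 + 730 + 287 = 1056 days.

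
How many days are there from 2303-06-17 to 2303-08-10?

June 2303: 30 − 17 = 13 days remain.
Then July (31): 31 days.
August 1–10, 2303: 10 days.
Total: 13 + 31 + 10 = 54 days.

54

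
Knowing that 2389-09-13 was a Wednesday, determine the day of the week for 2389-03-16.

Count forward from the earlier date (March 16, 2389) to the later (September 13, 2389):
March 2389: 31 − 16 = 15 days remain.
Then April (30), May (31), June (30), July (31), August (31): 30 + 31 + 30 + 31 + 31 = 153 days.
September 1–13, 2389: 13 days.
Total: 15 + 153 + 13 = 181 days.
181 mod 7 = 6, so 6 days before Wednesday is Thursday.

Thursday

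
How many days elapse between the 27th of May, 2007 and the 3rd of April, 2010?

May 27, 2007 → May 27, 2008: 366 days (2008 is a leap year).
May 27, 2008 → May 27, 2009: 365 days.
May 2009: 31 − 27 = 4 days remain.
Then 10 full months totalling 304 days.
April 1–3, 2010: 3 days.
Residual: 311 days.
Total: 1042 days.

1042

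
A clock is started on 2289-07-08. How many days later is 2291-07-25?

July 2289: 31 − 8 = 23 days remain.
Then 23 full months totalling 699 days.
July 1–25, 2291: 25 days.
Total: 23 + 699 + 25 = 747 days.

747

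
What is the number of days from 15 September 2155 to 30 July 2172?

6163

Day-of-year of September 15, 2155: 258.
Day-of-year of July 30, 2172: 212.
2155 has 365 days, so 365 − 258 = 107 days remain in 2155.
Full years 2156–2171: 12 common + 4 leap = 12×365 + 4×366 = 5844 days.
Total: 107 + 5844 + 212 = 6163 days.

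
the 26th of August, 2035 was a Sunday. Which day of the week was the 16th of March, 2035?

Count forward from the earlier date (March 16, 2035) to the later (August 26, 2035):
March 2035: 31 − 16 = 15 days remain.
Then April (30), May (31), June (30), July (31): 30 + 31 + 30 + 31 = 122 days.
August 1–26, 2035: 26 days.
Total: 15 + 122 + 26 = 163 days.
163 mod 7 = 2, so 2 days before Sunday is Friday.

Friday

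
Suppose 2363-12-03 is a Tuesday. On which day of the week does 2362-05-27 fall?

Sunday

Count forward from the earlier date (May 27, 2362) to the later (December 3, 2363):
May 2362: 31 − 27 = 4 days remain.
Then 18 full months totalling 548 days.
December 1–3, 2363: 3 days.
Total: 4 + 548 + 3 = 555 days.
555 mod 7 = 2, so 2 days before Tuesday is Sunday.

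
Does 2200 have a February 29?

2200 is not a leap year (divisible by 100 but not 400).

No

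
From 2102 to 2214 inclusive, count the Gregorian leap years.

Years divisible by 4: 2104, 2108, …, 2212 — 28 in all.
Of these, 2200 is divisible by 100 but not 400, so not leap.
Leap years: 28 − 1 = 27.

27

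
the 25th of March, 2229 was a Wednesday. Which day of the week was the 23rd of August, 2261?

From March 25, 2229 to March 25, 2261: 32 years, of which 8 contain a Feb 29 — 24×365 + 8×366 = 11688 days.
March 2261: 31 − 25 = 6 days remain.
Then April (30), May (31), June (30), July (31): 30 + 31 + 30 + 31 = 122 days.
August 1–23, 2261: 23 days.
Residual: 151 days.
Total: 11839 days.
11839 mod 7 = 2, so 2 days after Wednesday is Friday.

Friday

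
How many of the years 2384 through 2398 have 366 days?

4

Years divisible by 4 in [2384, 2398]: 2384, 2388, 2392, 2396.
No century exceptions apply. Count: 4.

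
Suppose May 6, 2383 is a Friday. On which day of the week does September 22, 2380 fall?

Count forward from the earlier date (September 22, 2380) to the later (May 6, 2383):
Day-of-year of September 22, 2380: 266.
Day-of-year of May 6, 2383: 126.
2380 has 366 days, so 366 − 266 = 100 days remain in 2380.
Full years: 2381: 365; 2382: 365. Sum = 730.
Total: 100 + 730 + 126 = 956 days.
956 mod 7 = 4, so 4 days before Friday is Monday.

Monday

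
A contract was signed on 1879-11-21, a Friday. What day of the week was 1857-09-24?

Thursday

Count forward from the earlier date (September 24, 1857) to the later (November 21, 1879):
Day-of-year of September 24, 1857: 267.
Day-of-year of November 21, 1879: 325.
1857 has 365 days, so 365 − 267 = 98 days remain in 1857.
Full years 1858–1878: 16 common + 5 leap = 16×365 + 5×366 = 7670 days.
Total: 98 + 7670 + 325 = 8093 days.
8093 mod 7 = 1, so 1 day before Friday is Thursday.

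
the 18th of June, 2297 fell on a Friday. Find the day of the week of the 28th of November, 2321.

Monday

Day-of-year of June 18, 2297: 169.
Day-of-year of November 28, 2321: 332.
2297 has 365 days, so 365 − 169 = 196 days remain in 2297.
Full years 2298–2320: 18 common + 5 leap = 18×365 + 5×366 = 8400 days.
Total: 196 + 8400 + 332 = 8928 days.
8928 mod 7 = 3, so 3 days after Friday is Monday.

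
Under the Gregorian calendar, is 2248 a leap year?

2248 is a leap year.

Yes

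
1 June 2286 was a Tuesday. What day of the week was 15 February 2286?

Count forward from the earlier date (February 15, 2286) to the later (June 1, 2286):
February 2286: 28 − 15 = 13 days remain (2286 is not a leap year, so February has 28 days).
Then March (31), April (30), May (31): 31 + 30 + 31 = 92 days.
June 1, 2286: 1 day.
Total: 13 + 92 + 1 = 106 days.
106 mod 7 = 1, so 1 day before Tuesday is Monday.

Monday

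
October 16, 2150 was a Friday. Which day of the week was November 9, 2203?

Day-of-year of October 16, 2150: 289.
Day-of-year of November 9, 2203: 313.
2150 has 365 days, so 365 − 289 = 76 days remain in 2150.
Full years 2151–2202: 40 common + 12 leap = 40×365 + 12×366 = 18992 days.
Total: 76 + 18992 + 313 = 19381 days.
19381 mod 7 = 5, so 5 days after Friday is Wednesday.

Wednesday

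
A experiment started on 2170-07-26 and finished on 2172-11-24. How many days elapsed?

July 26, 2170 → July 26, 2171: 365 days.
July 26, 2171 → July 26, 2172: 366 days (2172 is a leap year).
July 2172: 31 − 26 = 5 days remain.
Then August (31), September (30), October (31): 31 + 30 + 31 = 92 days.
November 1–24, 2172: 24 days.
Residual: 121 days.
Total: 852 days.

852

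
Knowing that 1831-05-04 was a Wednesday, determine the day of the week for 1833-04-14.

May 1831: 31 − 4 = 27 days remain.
Then 22 full months totalling 670 days.
April 1–14, 1833: 14 days.
Total: 27 + 670 + 14 = 711 days.
711 mod 7 = 4, so 4 days after Wednesday is Sunday.

Sunday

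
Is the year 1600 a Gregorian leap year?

1600 is a leap year (divisible by 400).

Yes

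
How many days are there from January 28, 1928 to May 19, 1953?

Day-of-year of January 28, 1928: 28.
Day-of-year of May 19, 1953: 139.
1928 has 366 days, so 366 − 28 = 338 days remain in 1928.
Full years 1929–1952: 18 common + 6 leap = 18×365 + 6×366 = 8766 days.
Total: 338 + 8766 + 139 = 9243 days.

9243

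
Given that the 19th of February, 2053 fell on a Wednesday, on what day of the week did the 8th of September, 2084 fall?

Friday

From February 19, 2053 to February 19, 2084: 31 years, of which 7 contain a Feb 29 — 24×365 + 7×366 = 11322 days.
February 2084: 29 − 19 = 10 days remain (2084 is a leap year, so February has 29 days).
Then March (31), April (30), May (31), June (30), July (31), August (31): 31 + 30 + 31 + 30 + 31 + 31 = 184 days.
September 1–8, 2084: 8 days.
Residual: 202 days.
Total: 11524 days.
11524 mod 7 = 2, so 2 days after Wednesday is Friday.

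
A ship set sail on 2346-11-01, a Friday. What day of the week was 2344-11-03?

Count forward from the earlier date (November 3, 2344) to the later (November 1, 2346):
November 3, 2344 → November 3, 2345: 365 days.
November 2345: 30 − 3 = 27 days remain.
Then 11 full months totalling 335 days.
November 1, 2346: 1 day.
Residual: 363 days.
Total: 728 days.
728 is a multiple of 7, so 2344-11-03 falls on the same weekday: Friday.

Friday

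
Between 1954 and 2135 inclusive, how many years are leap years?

44

Years divisible by 4: 1956, 1960, …, 2132 — 45 in all.
Of these, 2100 is divisible by 100 but not 400, so not leap.
2000 is divisible by 400, so still leap.
Leap years: 45 − 1 = 44.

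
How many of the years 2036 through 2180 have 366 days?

36

Years divisible by 4: 2036, 2040, …, 2180 — 37 in all.
Of these, 2100 is divisible by 100 but not 400, so not leap.
Leap years: 37 − 1 = 36.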